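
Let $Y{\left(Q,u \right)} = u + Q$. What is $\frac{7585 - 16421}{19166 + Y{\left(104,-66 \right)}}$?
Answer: $- \frac{2209}{4801} \approx -0.46011$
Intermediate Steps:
$Y{\left(Q,u \right)} = Q + u$
$\frac{7585 - 16421}{19166 + Y{\left(104,-66 \right)}} = \frac{7585 - 16421}{19166 + \left(104 - 66\right)} = - \frac{8836}{19166 + 38} = - \frac{8836}{19204} = \left(-8836\right) \frac{1}{19204} = - \frac{2209}{4801}$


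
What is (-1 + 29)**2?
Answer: 784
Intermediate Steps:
(-1 + 29)**2 = 28**2 = 784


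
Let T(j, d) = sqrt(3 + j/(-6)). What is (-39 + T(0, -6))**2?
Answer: (39 - sqrt(3))**2 ≈ 1388.9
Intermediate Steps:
T(j, d) = sqrt(3 - j/6) (T(j, d) = sqrt(3 + j*(-1/6)) = sqrt(3 - j/6))
(-39 + T(0, -6))**2 = (-39 + sqrt(108 - 6*0)/6)**2 = (-39 + sqrt(108 + 0)/6)**2 = (-39 + sqrt(108)/6)**2 = (-39 + (6*sqrt(3))/6)**2 = (-39 + sqrt(3))**2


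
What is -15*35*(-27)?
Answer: 14175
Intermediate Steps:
-15*35*(-27) = -525*(-27) = 14175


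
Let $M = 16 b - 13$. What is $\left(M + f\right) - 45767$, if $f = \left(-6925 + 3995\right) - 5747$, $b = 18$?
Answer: $-54169$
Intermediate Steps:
$f = -8677$ ($f = -2930 - 5747 = -8677$)
$M = 275$ ($M = 16 \cdot 18 - 13 = 288 - 13 = 275$)
$\left(M + f\right) - 45767 = \left(275 - 8677\right) - 45767 = -8402 - 45767 = -54169$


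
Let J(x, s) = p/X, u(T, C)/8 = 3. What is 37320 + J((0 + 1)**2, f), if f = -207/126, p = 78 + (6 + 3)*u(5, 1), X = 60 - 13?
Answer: 1754334/47 ≈ 37326.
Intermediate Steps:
X = 47
u(T, C) = 24 (u(T, C) = 8*3 = 24)
p = 294 (p = 78 + (6 + 3)*24 = 78 + 9*24 = 78 + 216 = 294)
f = -23/14 (f = -207*1/126 = -23/14 ≈ -1.6429)
J(x, s) = 294/47
37320 + J((0 + 1)**2, f) = 37320 + 294/47 = 1754334/47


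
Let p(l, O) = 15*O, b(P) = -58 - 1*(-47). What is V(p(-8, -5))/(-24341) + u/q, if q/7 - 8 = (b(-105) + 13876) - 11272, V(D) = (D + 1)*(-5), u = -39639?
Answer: -323863163/147725529 ≈ -2.1923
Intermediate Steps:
b(P) = -11 (b(P) = -58 + 47 = -11)
V(D) = -5 - 5*D (V(D) = (1 + D)*(-5) = -5 - 5*D)
q = 18207 (q = 56 + 7*((-11 + 13876) - 11272) = 56 + 7*(13865 - 11272) = 56 + 7*2593 = 56 + 18151 = 18207)
V(p(-8, -5))/(-24341) + u/q = (-5 - 75*(-5))/(-24341) - 39639/18207 = (-5 - 5*(-75))*(-1/24341) - 39639*1/18207 = (-5 + 375)*(-1/24341) - 13213/6069 = 370*(-1/24341) - 13213/6069 = -370/24341 - 13213/6069 = -323863163/147725529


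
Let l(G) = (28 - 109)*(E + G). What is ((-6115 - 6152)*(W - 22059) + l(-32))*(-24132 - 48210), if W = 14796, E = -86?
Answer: -6446017922418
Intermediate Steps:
l(G) = 6966 - 81*G (l(G) = (28 - 109)*(-86 + G) = -81*(-86 + G) = 6966 - 81*G)
((-6115 - 6152)*(W - 22059) + l(-32))*(-24132 - 48210) = ((-6115 - 6152)*(14796 - 22059) + (6966 - 81*(-32)))*(-24132 - 48210) = (-12267*(-7263) + (6966 + 2592))*(-72342) = (89095221 + 9558)*(-72342) = 89104779*(-72342) = -6446017922418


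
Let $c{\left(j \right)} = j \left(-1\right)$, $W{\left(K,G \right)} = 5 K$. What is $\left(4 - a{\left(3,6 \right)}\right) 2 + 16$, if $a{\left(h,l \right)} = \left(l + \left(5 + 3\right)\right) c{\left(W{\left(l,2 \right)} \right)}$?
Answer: $864$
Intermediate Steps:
$c{\left(j \right)} = - j$
$a{\left(h,l \right)} = - 5 l \left(8 + l\right)$ ($a{\left(h,l \right)} = \left(l + \left(5 + 3\right)\right) \left(- 5 l\right) = \left(l + 8\right) \left(- 5 l\right) = \left(8 + l\right) \left(- 5 l\right) = - 5 l \left(8 + l\right)$)
$\left(4 - a{\left(3,6 \right)}\right) 2 + 16 = \left(4 - \left(-5\right) 6 \left(8 + 6\right)\right) 2 + 16 = \left(4 - \left(-5\right) 6 \cdot 14\right) 2 + 16 = \left(4 - -420\right) 2 + 16 = \left(4 + 420\right) 2 + 16 = 424 \cdot 2 + 16 = 848 + 16 = 864$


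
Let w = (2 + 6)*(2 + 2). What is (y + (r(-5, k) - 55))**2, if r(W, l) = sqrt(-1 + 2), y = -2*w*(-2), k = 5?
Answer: 5476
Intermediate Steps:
w = 32 (w = 8*4 = 32)
y = 128 (y = -2*32*(-2) = -64*(-2) = 128)
r(W, l) = 1 (r(W, l) = sqrt(1) = 1)
(y + (r(-5, k) - 55))**2 = (128 + (1 - 55))**2 = (128 - 54)**2 = 74**2 = 5476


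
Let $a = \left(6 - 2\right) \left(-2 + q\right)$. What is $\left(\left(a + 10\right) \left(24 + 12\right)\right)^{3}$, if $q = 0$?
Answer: $373248$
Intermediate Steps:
$a = -8$ ($a = \left(6 - 2\right) \left(-2 + 0\right) = 4 \left(-2\right) = -8$)
$\left(\left(a + 10\right) \left(24 + 12\right)\right)^{3} = \left(\left(-8 + 10\right) \left(24 + 12\right)\right)^{3} = \left(2 \cdot 36\right)^{3} = 72^{3} = 373248$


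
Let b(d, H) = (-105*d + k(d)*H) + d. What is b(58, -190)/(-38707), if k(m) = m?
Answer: 17052/38707 ≈ 0.44054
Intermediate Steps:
b(d, H) = -104*d + H*d (b(d, H) = (-105*d + d*H) + d = (-105*d + H*d) + d = -104*d + H*d)
b(58, -190)/(-38707) = (58*(-104 - 190))/(-38707) = (58*(-294))*(-1/38707) = -17052*(-1/38707) = 17052/38707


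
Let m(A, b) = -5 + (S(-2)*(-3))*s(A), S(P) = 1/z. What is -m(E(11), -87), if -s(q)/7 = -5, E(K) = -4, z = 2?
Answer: 115/2 ≈ 57.500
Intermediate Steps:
s(q) = 35 (s(q) = -7*(-5) = 35)
S(P) = ½ (S(P) = 1/2 = ½)
m(A, b) = -115/2 (m(A, b) = -5 + ((½)*(-3))*35 = -5 - 3/2*35 = -5 - 105/2 = -115/2)
-m(E(11), -87) = -1*(-115/2) = 115/2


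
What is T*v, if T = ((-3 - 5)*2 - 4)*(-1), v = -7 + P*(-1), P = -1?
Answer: -120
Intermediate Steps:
v = -6 (v = -7 - 1*(-1) = -7 + 1 = -6)
T = 20 (T = (-8*2 - 4)*(-1) = (-16 - 4)*(-1) = -20*(-1) = 20)
T*v = 20*(-6) = -120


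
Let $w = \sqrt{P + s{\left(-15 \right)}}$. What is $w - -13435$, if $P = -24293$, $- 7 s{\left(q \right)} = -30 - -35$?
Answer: $13435 + \frac{2 i \sqrt{297598}}{7} \approx 13435.0 + 155.86 i$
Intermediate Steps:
$s{\left(q \right)} = - \frac{5}{7}$ ($s{\left(q \right)} = - \frac{-30 - -35}{7} = - \frac{-30 + 35}{7} = \left(- \frac{1}{7}\right) 5 = - \frac{5}{7}$)
$w = \frac{2 i \sqrt{297598}}{7}$ ($w = \sqrt{-24293 - \frac{5}{7}} = \sqrt{- \frac{170056}{7}} = \frac{2 i \sqrt{297598}}{7} \approx 155.86 i$)
$w - -13435 = \frac{2 i \sqrt{297598}}{7} - -13435 = \frac{2 i \sqrt{297598}}{7} + 13435 = 13435 + \frac{2 i \sqrt{297598}}{7}$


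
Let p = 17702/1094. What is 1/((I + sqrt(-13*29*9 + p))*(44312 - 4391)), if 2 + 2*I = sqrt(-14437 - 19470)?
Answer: 1094/(39921*(-1094 + 8*I*sqrt(63148415) + 547*I*sqrt(33907))) ≈ -1.1106e-9 - 1.6679e-7*I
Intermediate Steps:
p = 8851/547 (p = 17702*(1/1094) = 8851/547 ≈ 16.181)
I = -1 + I*sqrt(33907)/2 (I = -1 + sqrt(-14437 - 19470)/2 = -1 + sqrt(-33907)/2 = -1 + (I*sqrt(33907))/2 = -1 + I*sqrt(33907)/2 ≈ -1.0 + 92.069*I)
1/((I + sqrt(-13*29*9 + p))*(44312 - 4391)) = 1/(((-1 + I*sqrt(33907)/2) + sqrt(-13*29*9 + 8851/547))*(44312 - 4391)) = 1/(((-1 + I*sqrt(33907)/2) + sqrt(-377*9 + 8851/547))*39921) = 1/(((-1 + I*sqrt(33907)/2) + sqrt(-3393 + 8851/547))*39921) = 1/(((-1 + I*sqrt(33907)/2) + sqrt(-1847120/547))*39921) = 1/(((-1 + I*sqrt(33907)/2) + 4*I*sqrt(63148415)/547)*39921) = 1/((-1 + I*sqrt(33907)/2 + 4*I*sqrt(63148415)/547)*39921) = 1/(-39921 + 39921*I*sqrt(33907)/2 + 159684*I*sqrt(63148415)/547)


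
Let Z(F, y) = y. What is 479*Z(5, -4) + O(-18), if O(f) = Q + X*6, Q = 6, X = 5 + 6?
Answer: -1844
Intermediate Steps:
X = 11
O(f) = 72 (O(f) = 6 + 11*6 = 6 + 66 = 72)
479*Z(5, -4) + O(-18) = 479*(-4) + 72 = -1916 + 72 = -1844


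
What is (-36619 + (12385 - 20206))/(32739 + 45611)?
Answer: -4444/7835 ≈ -0.56720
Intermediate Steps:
(-36619 + (12385 - 20206))/(32739 + 45611) = (-36619 - 7821)/78350 = -44440*1/78350 = -4444/7835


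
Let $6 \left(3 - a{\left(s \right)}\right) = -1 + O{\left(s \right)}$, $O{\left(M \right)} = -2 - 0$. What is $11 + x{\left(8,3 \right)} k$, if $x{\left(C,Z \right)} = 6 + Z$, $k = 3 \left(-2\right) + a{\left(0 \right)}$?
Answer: $- \frac{23}{2} \approx -11.5$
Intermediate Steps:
$O{\left(M \right)} = -2$ ($O{\left(M \right)} = -2 + 0 = -2$)
$a{\left(s \right)} = \frac{7}{2}$ ($a{\left(s \right)} = 3 - \frac{-1 - 2}{6} = 3 - - \frac{1}{2} = 3 + \frac{1}{2} = \frac{7}{2}$)
$k = - \frac{5}{2}$ ($k = 3 \left(-2\right) + \frac{7}{2} = -6 + \frac{7}{2} = - \frac{5}{2} \approx -2.5$)
$11 + x{\left(8,3 \right)} k = 11 + \left(6 + 3\right) \left(- \frac{5}{2}\right) = 11 + 9 \left(- \frac{5}{2}\right) = 11 - \frac{45}{2} = - \frac{23}{2}$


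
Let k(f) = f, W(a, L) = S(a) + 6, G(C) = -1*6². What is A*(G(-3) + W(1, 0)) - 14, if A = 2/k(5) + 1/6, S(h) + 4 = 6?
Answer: -448/15 ≈ -29.867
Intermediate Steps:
S(h) = 2 (S(h) = -4 + 6 = 2)
G(C) = -36 (G(C) = -1*36 = -36)
W(a, L) = 8 (W(a, L) = 2 + 6 = 8)
A = 17/30 (A = 2/5 + 1/6 = 2*(⅕) + 1*(⅙) = ⅖ + ⅙ = 17/30 ≈ 0.56667)
A*(G(-3) + W(1, 0)) - 14 = 17*(-36 + 8)/30 - 14 = (17/30)*(-28) - 14 = -238/15 - 14 = -448/15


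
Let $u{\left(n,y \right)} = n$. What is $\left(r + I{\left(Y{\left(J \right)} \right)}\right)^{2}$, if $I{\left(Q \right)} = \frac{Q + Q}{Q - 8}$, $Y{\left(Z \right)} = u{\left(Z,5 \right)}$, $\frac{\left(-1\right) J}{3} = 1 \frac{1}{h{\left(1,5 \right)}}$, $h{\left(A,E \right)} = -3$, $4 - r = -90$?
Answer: $\frac{430336}{49} \approx 8782.4$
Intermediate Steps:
$r = 94$ ($r = 4 - -90 = 4 + 90 = 94$)
$J = 1$ ($J = - 3 \cdot 1 \frac{1}{-3} = - 3 \cdot 1 \left(- \frac{1}{3}\right) = \left(-3\right) \left(- \frac{1}{3}\right) = 1$)
$Y{\left(Z \right)} = Z$
$I{\left(Q \right)} = \frac{2 Q}{-8 + Q}$
$\left(r + I{\left(Y{\left(J \right)} \right)}\right)^{2} = \left(94 + 2 \cdot 1 \frac{1}{-8 + 1}\right)^{2} = \left(94 + 2 \cdot 1 \frac{1}{-7}\right)^{2} = \left(94 + 2 \cdot 1 \left(- \frac{1}{7}\right)\right)^{2} = \left(94 - \frac{2}{7}\right)^{2} = \left(\frac{656}{7}\right)^{2} = \frac{430336}{49}$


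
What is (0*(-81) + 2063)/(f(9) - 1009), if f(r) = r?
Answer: -2063/1000 ≈ -2.0630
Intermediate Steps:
(0*(-81) + 2063)/(f(9) - 1009) = (0*(-81) + 2063)/(9 - 1009) = (0 + 2063)/(-1000) = 2063*(-1/1000) = -2063/1000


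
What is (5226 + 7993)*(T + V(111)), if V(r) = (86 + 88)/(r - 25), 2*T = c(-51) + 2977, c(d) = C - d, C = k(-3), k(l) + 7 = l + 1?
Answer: 1718351029/86 ≈ 1.9981e+7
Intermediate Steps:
k(l) = -6 + l (k(l) = -7 + (l + 1) = -7 + (1 + l) = -6 + l)
C = -9 (C = -6 - 3 = -9)
c(d) = -9 - d
T = 3019/2 (T = ((-9 - 1*(-51)) + 2977)/2 = ((-9 + 51) + 2977)/2 = (42 + 2977)/2 = (1/2)*3019 = 3019/2 ≈ 1509.5)
V(r) = 174/(-25 + r)
(5226 + 7993)*(T + V(111)) = (5226 + 7993)*(3019/2 + 174/(-25 + 111)) = 13219*(3019/2 + 174/86) = 13219*(3019/2 + 174*(1/86)) = 13219*(3019/2 + 87/43) = 13219*(129991/86) = 1718351029/86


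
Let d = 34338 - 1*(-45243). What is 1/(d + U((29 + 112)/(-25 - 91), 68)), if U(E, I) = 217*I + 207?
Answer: 1/94544 ≈ 1.0577e-5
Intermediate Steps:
d = 79581 (d = 34338 + 45243 = 79581)
U(E, I) = 207 + 217*I
1/(d + U((29 + 112)/(-25 - 91), 68)) = 1/(79581 + (207 + 217*68)) = 1/(79581 + (207 + 14756)) = 1/(79581 + 14963) = 1/94544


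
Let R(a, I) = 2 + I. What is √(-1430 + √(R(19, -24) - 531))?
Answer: √(-1430 + I*√553) ≈ 0.3109 + 37.817*I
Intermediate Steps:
√(-1430 + √(R(19, -24) - 531)) = √(-1430 + √((2 - 24) - 531)) = √(-1430 + √(-22 - 531)) = √(-1430 + √(-553)) = √(-1430 + I*√553)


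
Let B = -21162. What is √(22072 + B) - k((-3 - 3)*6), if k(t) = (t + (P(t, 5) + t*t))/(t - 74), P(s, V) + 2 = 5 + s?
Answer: 1227/110 + √910 ≈ 41.321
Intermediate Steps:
P(s, V) = 3 + s (P(s, V) = -2 + (5 + s) = 3 + s)
k(t) = (3 + t² + 2*t)/(-74 + t) (k(t) = (t + ((3 + t) + t*t))/(t - 74) = (t + ((3 + t) + t²))/(-74 + t) = (t + (3 + t + t²))/(-74 + t) = (3 + t² + 2*t)/(-74 + t))
√(22072 + B) - k((-3 - 3)*6) = √(22072 - 21162) - (3 + ((-3 - 3)*6)² + 2*((-3 - 3)*6))/(-74 + (-3 - 3)*6) = √910 - (3 + (-6*6)² + 2*(-6*6))/(-74 - 6*6) = √910 - (3 + (-36)² + 2*(-36))/(-74 - 36) = √910 - (3 + 1296 - 72)/(-110) = √910 - (-1)*1227/110 = √910 - 1*(-1227/110) = √910 + 1227/110 = 1227/110 + √910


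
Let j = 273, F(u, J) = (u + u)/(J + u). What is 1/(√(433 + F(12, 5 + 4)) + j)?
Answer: 637/172888 - √21273/518664 ≈ 0.0034033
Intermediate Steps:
F(u, J) = 2*u/(J + u) (F(u, J) = (2*u)/(J + u) = 2*u/(J + u))
1/(√(433 + F(12, 5 + 4)) + j) = 1/(√(433 + 2*12/((5 + 4) + 12)) + 273) = 1/(√(433 + 2*12/(9 + 12)) + 273) = 1/(√(433 + 2*12/21) + 273) = 1/(√(433 + 2*12*(1/21)) + 273) = 1/(√(433 + 8/7) + 273) = 1/(√(3039/7) + 273) = 1/(√21273/7 + 273) = 1/(273 + √21273/7)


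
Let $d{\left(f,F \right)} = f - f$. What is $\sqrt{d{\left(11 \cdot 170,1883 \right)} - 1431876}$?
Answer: $2 i \sqrt{357969} \approx 1196.6 i$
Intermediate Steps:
$d{\left(f,F \right)} = 0$
$\sqrt{d{\left(11 \cdot 170,1883 \right)} - 1431876} = \sqrt{0 - 1431876} = \sqrt{-1431876} = 2 i \sqrt{357969}$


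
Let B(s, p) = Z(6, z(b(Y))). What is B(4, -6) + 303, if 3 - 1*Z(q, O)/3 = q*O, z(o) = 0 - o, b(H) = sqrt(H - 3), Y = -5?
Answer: 312 + 36*I*sqrt(2) ≈ 312.0 + 50.912*I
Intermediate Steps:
b(H) = sqrt(-3 + H)
z(o) = -o
Z(q, O) = 9 - 3*O*q (Z(q, O) = 9 - 3*q*O = 9 - 3*O*q)
B(s, p) = 9 + 36*I*sqrt(2) (B(s, p) = 9 - 3*(-sqrt(-3 - 5))*6 = 9 - 3*(-sqrt(-8))*6 = 9 - 3*(-2*I*sqrt(2))*6 = 9 + 36*I*sqrt(2))
B(4, -6) + 303 = (9 + 36*I*sqrt(2)) + 303 = 312 + 36*I*sqrt(2)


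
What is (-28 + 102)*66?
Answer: 4884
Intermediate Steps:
(-28 + 102)*66 = 74*66 = 4884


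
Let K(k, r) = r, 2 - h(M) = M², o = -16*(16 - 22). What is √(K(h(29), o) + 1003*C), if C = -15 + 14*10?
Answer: √125471 ≈ 354.22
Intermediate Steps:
C = 125 (C = -15 + 140 = 125)
o = 96 (o = -16*(-6) = 96)
h(M) = 2 - M²
√(K(h(29), o) + 1003*C) = √(96 + 1003*125) = √(96 + 125375) = √125471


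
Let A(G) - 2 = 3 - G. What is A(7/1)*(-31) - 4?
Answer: 58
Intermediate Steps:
A(G) = 5 - G (A(G) = 2 + (3 - G) = 5 - G)
A(7/1)*(-31) - 4 = (5 - 7/1)*(-31) - 4 = (5 - 7)*(-31) - 4 = -2*(-31) - 4 = 62 - 4 = 58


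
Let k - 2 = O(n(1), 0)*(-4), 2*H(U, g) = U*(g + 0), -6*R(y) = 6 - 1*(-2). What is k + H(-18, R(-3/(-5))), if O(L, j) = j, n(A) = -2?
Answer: 14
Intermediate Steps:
R(y) = -4/3 (R(y) = -(6 - 1*(-2))/6 = -(6 + 2)/6 = -1/6*8 = -4/3)
H(U, g) = U*g/2 (H(U, g) = (U*(g + 0))/2 = (U*g)/2 = U*g/2)
k = 2 (k = 2 + 0*(-4) = 2 + 0 = 2)
k + H(-18, R(-3/(-5))) = 2 + (1/2)*(-18)*(-4/3) = 2 + 12 = 14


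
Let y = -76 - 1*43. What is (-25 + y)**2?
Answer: 20736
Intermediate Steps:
y = -119 (y = -76 - 43 = -119)
(-25 + y)**2 = (-25 - 119)**2 = (-144)**2 = 20736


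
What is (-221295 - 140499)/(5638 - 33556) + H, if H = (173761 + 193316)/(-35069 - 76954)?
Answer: 186920948/19305297 ≈ 9.6824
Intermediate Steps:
H = -122359/37341 (H = 367077/(-112023) = 367077*(-1/112023) = -122359/37341 ≈ -3.2768)
(-221295 - 140499)/(5638 - 33556) + H = (-221295 - 140499)/(5638 - 33556) - 122359/37341 = -361794/(-27918) - 122359/37341 = -361794*(-1/27918) - 122359/37341 = 60299/4653 - 122359/37341 = 186920948/19305297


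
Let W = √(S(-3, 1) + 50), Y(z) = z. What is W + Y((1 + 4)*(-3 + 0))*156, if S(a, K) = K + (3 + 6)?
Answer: -2340 + 2*√15 ≈ -2332.3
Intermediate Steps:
S(a, K) = 9 + K (S(a, K) = K + 9 = 9 + K)
W = 2*√15 (W = √((9 + 1) + 50) = √(10 + 50) = √60 = 2*√15 ≈ 7.7460)
W + Y((1 + 4)*(-3 + 0))*156 = 2*√15 + ((1 + 4)*(-3 + 0))*156 = 2*√15 + (5*(-3))*156 = 2*√15 - 15*156 = 2*√15 - 2340 = -2340 + 2*√15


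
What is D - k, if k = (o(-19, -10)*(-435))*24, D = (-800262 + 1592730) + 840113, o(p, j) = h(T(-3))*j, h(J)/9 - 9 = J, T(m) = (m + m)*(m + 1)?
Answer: -18099019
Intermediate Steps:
T(m) = 2*m*(1 + m) (T(m) = (2*m)*(1 + m) = 2*m*(1 + m))
h(J) = 81 + 9*J
o(p, j) = 189*j (o(p, j) = (81 + 9*(2*(-3)*(1 - 3)))*j = (81 + 9*(2*(-3)*(-2)))*j = (81 + 9*12)*j = (81 + 108)*j = 189*j)
D = 1632581 (D = 792468 + 840113 = 1632581)
k = 19731600 (k = ((189*(-10))*(-435))*24 = -1890*(-435)*24 = 822150*24 = 19731600)
D - k = 1632581 - 1*19731600 = 1632581 - 19731600 = -18099019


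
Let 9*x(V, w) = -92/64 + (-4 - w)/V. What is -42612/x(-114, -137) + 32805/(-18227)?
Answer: 335525514543/2278375 ≈ 1.4727e+5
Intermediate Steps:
x(V, w) = -23/144 + (-4 - w)/(9*V) (x(V, w) = (-92/64 + (-4 - w)/V)/9 = (-92*1/64 + (-4 - w)/V)/9 = (-23/16 + (-4 - w)/V)/9 = -23/144 + (-4 - w)/(9*V))
-42612/x(-114, -137) + 32805/(-18227) = -42612*(-16416/(-64 - 23*(-114) - 16*(-137))) + 32805/(-18227) = -42612*(-16416/(-64 + 2622 + 2192)) + 32805*(-1/18227) = -42612/((1/144)*(-1/114)*4750) - 32805/18227 = -42612/(-125/432) - 32805/18227 = -42612*(-432/125) - 32805/18227 = 18408384/125 - 32805/18227 = 335525514543/2278375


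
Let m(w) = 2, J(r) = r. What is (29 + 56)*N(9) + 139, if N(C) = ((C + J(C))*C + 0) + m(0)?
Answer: 14079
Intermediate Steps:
N(C) = 2 + 2*C² (N(C) = ((C + C)*C + 0) + 2 = ((2*C)*C + 0) + 2 = (2*C² + 0) + 2 = 2*C² + 2 = 2 + 2*C²)
(29 + 56)*N(9) + 139 = (29 + 56)*(2 + 2*9²) + 139 = 85*(2 + 2*81) + 139 = 85*(2 + 162) + 139 = 85*164 + 139 = 13940 + 139 = 14079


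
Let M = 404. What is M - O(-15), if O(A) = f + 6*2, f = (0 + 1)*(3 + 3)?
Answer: 386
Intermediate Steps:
f = 6 (f = 1*6 = 6)
O(A) = 18 (O(A) = 6 + 6*2 = 6 + 12 = 18)
M - O(-15) = 404 - 1*18 = 404 - 18 = 386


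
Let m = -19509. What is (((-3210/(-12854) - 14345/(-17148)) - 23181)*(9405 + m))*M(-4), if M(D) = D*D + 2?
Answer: 38718469936671876/9184183 ≈ 4.2158e+9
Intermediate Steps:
M(D) = 2 + D**2 (M(D) = D**2 + 2 = 2 + D**2)
(((-3210/(-12854) - 14345/(-17148)) - 23181)*(9405 + m))*M(-4) = (((-3210/(-12854) - 14345/(-17148)) - 23181)*(9405 - 19509))*(2 + (-4)**2) = (((-3210*(-1/12854) - 14345*(-1/17148)) - 23181)*(-10104))*(2 + 16) = (((1605/6427 + 14345/17148) - 23181)*(-10104))*18 = ((119717855/110210196 - 23181)*(-10104))*18 = -2554662835621/110210196*(-10104)*18 = (2151026107592882/9184183)*18 = 38718469936671876/9184183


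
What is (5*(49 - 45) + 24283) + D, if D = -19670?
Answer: 4633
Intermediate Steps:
(5*(49 - 45) + 24283) + D = (5*(49 - 45) + 24283) - 19670 = (5*4 + 24283) - 19670 = (20 + 24283) - 19670 = 24303 - 19670 = 4633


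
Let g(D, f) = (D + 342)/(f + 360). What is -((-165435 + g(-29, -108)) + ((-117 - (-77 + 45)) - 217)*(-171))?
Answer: 28675523/252 ≈ 1.1379e+5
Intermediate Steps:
g(D, f) = (342 + D)/(360 + f)
-((-165435 + g(-29, -108)) + ((-117 - (-77 + 45)) - 217)*(-171)) = -((-165435 + (342 - 29)/(360 - 108)) + ((-117 - (-77 + 45)) - 217)*(-171)) = -((-165435 + 313/252) + ((-117 - 1*(-32)) - 217)*(-171)) = -((-165435 + (1/252)*313) + ((-117 + 32) - 217)*(-171)) = -((-165435 + 313/252) + (-85 - 217)*(-171)) = -(-41689307/252 - 302*(-171)) = -(-41689307/252 + 51642) = -1*(-28675523/252) = 28675523/252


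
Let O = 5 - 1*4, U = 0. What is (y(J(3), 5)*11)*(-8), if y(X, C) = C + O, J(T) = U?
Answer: -528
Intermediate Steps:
O = 1 (O = 5 - 4 = 1)
J(T) = 0
y(X, C) = 1 + C (y(X, C) = C + 1 = 1 + C)
(y(J(3), 5)*11)*(-8) = ((1 + 5)*11)*(-8) = (6*11)*(-8) = 66*(-8) = -528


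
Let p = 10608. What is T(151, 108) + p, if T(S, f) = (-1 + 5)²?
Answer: 10624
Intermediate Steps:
T(S, f) = 16 (T(S, f) = 4² = 16)
T(151, 108) + p = 16 + 10608 = 10624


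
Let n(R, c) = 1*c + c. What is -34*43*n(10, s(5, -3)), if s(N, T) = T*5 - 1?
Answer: 46784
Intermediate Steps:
s(N, T) = -1 + 5*T (s(N, T) = 5*T - 1 = -1 + 5*T)
n(R, c) = 2*c (n(R, c) = c + c = 2*c)
-34*43*n(10, s(5, -3)) = -34*43*2*(-1 + 5*(-3)) = -1462*2*(-1 - 15) = -1462*2*(-16) = -1462*(-32) = -1*(-46784) = 46784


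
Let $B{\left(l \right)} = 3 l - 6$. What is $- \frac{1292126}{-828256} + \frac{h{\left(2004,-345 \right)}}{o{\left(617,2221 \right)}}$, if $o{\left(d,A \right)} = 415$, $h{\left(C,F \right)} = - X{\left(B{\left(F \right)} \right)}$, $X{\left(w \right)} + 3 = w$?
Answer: $\frac{63678707}{15623920} \approx 4.0757$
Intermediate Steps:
$B{\left(l \right)} = -6 + 3 l$
$X{\left(w \right)} = -3 + w$
$h{\left(C,F \right)} = 9 - 3 F$ ($h{\left(C,F \right)} = - (-3 + \left(-6 + 3 F\right)) = - (-9 + 3 F) = 9 - 3 F$)
$- \frac{1292126}{-828256} + \frac{h{\left(2004,-345 \right)}}{o{\left(617,2221 \right)}} = - \frac{1292126}{-828256} + \frac{9 - -1035}{415} = \left(-1292126\right) \left(- \frac{1}{828256}\right) + \left(9 + 1035\right) \frac{1}{415} = \frac{58733}{37648} + 1044 \cdot \frac{1}{415} = \frac{58733}{37648} + \frac{1044}{415} = \frac{63678707}{15623920}$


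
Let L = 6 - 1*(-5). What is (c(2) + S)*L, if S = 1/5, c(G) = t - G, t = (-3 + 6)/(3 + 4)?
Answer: -528/35 ≈ -15.086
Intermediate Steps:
L = 11 (L = 6 + 5 = 11)
t = 3/7 ≈ 0.42857
c(G) = 3/7 - G
S = ⅕ ≈ 0.20000
(c(2) + S)*L = ((3/7 - 1*2) + ⅕)*11 = ((3/7 - 2) + ⅕)*11 = (-11/7 + ⅕)*11 = -48/35*11 = -528/35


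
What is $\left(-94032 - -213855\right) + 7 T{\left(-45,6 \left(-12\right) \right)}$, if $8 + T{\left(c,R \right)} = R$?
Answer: $119263$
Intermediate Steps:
$T{\left(c,R \right)} = -8 + R$
$\left(-94032 - -213855\right) + 7 T{\left(-45,6 \left(-12\right) \right)} = \left(-94032 - -213855\right) + 7 \left(-8 + 6 \left(-12\right)\right) = \left(-94032 + 213855\right) + 7 \left(-8 - 72\right) = 119823 + 7 \left(-80\right) = 119823 - 560 = 119263$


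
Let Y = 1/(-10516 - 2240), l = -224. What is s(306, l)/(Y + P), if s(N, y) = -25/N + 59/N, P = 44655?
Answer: 4252/1708857537 ≈ 2.4882e-6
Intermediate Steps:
s(N, y) = 34/N
Y = -1/12756 (Y = 1/(-12756) = -1/12756 ≈ -7.8394e-5)
s(306, l)/(Y + P) = (34/306)/(-1/12756 + 44655) = (34*(1/306))/(569619179/12756) = (⅑)*(12756/569619179) = 4252/1708857537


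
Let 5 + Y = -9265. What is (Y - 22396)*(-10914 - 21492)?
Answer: 1026168396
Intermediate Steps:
Y = -9270 (Y = -5 - 9265 = -9270)
(Y - 22396)*(-10914 - 21492) = (-9270 - 22396)*(-10914 - 21492) = -31666*(-32406) = 1026168396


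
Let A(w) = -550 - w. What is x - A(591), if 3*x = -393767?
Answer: -390344/3 ≈ -1.3011e+5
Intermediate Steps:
x = -393767/3 (x = (1/3)*(-393767) = -393767/3 ≈ -1.3126e+5)
x - A(591) = -393767/3 - (-550 - 1*591) = -393767/3 - (-550 - 591) = -393767/3 - 1*(-1141) = -393767/3 + 1141 = -390344/3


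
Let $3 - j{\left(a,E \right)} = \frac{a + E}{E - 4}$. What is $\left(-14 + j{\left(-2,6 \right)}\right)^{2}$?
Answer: $169$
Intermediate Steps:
$j{\left(a,E \right)} = 3 - \frac{E + a}{-4 + E}$ ($j{\left(a,E \right)} = 3 - \frac{a + E}{E - 4} = 3 - \frac{E + a}{-4 + E}$)
$\left(-14 + j{\left(-2,6 \right)}\right)^{2} = \left(-14 + \frac{-12 - -2 + 2 \cdot 6}{-4 + 6}\right)^{2} = \left(-14 + \frac{-12 + 2 + 12}{2}\right)^{2} = \left(-14 + \frac{1}{2} \cdot 2\right)^{2} = \left(-14 + 1\right)^{2} = \left(-13\right)^{2} = 169$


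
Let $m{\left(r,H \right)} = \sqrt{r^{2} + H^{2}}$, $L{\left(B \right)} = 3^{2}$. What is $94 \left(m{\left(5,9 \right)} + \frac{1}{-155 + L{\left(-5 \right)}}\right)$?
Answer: $- \frac{47}{73} + 94 \sqrt{106} \approx 967.15$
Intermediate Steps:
$L{\left(B \right)} = 9$
$m{\left(r,H \right)} = \sqrt{H^{2} + r^{2}}$
$94 \left(m{\left(5,9 \right)} + \frac{1}{-155 + L{\left(-5 \right)}}\right) = 94 \left(\sqrt{9^{2} + 5^{2}} + \frac{1}{-155 + 9}\right) = 94 \left(\sqrt{81 + 25} + \frac{1}{-146}\right) = 94 \left(\sqrt{106} - \frac{1}{146}\right) = 94 \left(- \frac{1}{146} + \sqrt{106}\right) = - \frac{47}{73} + 94 \sqrt{106}$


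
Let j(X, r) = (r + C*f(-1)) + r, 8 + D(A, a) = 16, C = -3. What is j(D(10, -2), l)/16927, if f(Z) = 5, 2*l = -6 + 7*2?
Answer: -7/16927 ≈ -0.00041354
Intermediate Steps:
D(A, a) = 8 (D(A, a) = -8 + 16 = 8)
l = 4 (l = (-6 + 7*2)/2 = (-6 + 14)/2 = (½)*8 = 4)
j(X, r) = -15 + 2*r (j(X, r) = (r - 3*5) + r = (r - 15) + r = (-15 + r) + r = -15 + 2*r)
j(D(10, -2), l)/16927 = (-15 + 2*4)/16927 = (-15 + 8)*(1/16927) = -7*1/16927 = -7/16927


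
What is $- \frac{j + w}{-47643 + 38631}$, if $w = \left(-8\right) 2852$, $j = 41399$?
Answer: $\frac{18583}{9012} \approx 2.062$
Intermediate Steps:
$w = -22816$
$- \frac{j + w}{-47643 + 38631} = - \frac{41399 - 22816}{-47643 + 38631} = - \frac{18583}{-9012} = - \frac{18583 \left(-1\right)}{9012} = \left(-1\right) \left(- \frac{18583}{9012}\right) = \frac{18583}{9012}$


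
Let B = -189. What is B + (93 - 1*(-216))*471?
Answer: 145350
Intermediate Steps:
B + (93 - 1*(-216))*471 = -189 + (93 - 1*(-216))*471 = -189 + (93 + 216)*471 = -189 + 309*471 = -189 + 145539 = 145350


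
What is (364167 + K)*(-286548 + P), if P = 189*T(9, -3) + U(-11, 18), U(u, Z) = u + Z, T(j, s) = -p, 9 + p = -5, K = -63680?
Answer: -85306756865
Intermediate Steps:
p = -14 (p = -9 - 5 = -14)
T(j, s) = 14 (T(j, s) = -1*(-14) = 14)
U(u, Z) = Z + u
P = 2653 (P = 189*14 + (18 - 11) = 2646 + 7 = 2653)
(364167 + K)*(-286548 + P) = (364167 - 63680)*(-286548 + 2653) = 300487*(-283895) = -85306756865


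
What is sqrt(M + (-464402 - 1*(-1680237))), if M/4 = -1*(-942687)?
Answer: 7*sqrt(101767) ≈ 2233.1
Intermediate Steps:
M = 3770748 (M = 4*(-1*(-942687)) = 4*942687 = 3770748)
sqrt(M + (-464402 - 1*(-1680237))) = sqrt(3770748 + (-464402 - 1*(-1680237))) = sqrt(3770748 + (-464402 + 1680237)) = sqrt(3770748 + 1215835) = sqrt(4986583) = 7*sqrt(101767)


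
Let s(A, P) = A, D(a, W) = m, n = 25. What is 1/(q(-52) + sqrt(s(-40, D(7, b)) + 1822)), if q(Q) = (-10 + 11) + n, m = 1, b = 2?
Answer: -13/553 + 9*sqrt(22)/1106 ≈ 0.014660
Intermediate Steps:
D(a, W) = 1
q(Q) = 26 (q(Q) = (-10 + 11) + 25 = 1 + 25 = 26)
1/(q(-52) + sqrt(s(-40, D(7, b)) + 1822)) = 1/(26 + sqrt(-40 + 1822)) = 1/(26 + sqrt(1782)) = 1/(26 + 9*sqrt(22))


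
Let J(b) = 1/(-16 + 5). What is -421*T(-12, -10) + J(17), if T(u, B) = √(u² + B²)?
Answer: -1/11 - 842*√61 ≈ -6576.3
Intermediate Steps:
T(u, B) = √(B² + u²)
J(b) = -1/11 (J(b) = 1/(-11) = -1/11)
-421*T(-12, -10) + J(17) = -421*√((-10)² + (-12)²) - 1/11 = -421*√(100 + 144) - 1/11 = -842*√61 - 1/11 = -1/11 - 842*√61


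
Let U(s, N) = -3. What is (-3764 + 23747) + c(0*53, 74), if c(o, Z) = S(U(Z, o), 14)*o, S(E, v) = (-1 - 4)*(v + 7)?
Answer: 19983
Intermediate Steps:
S(E, v) = -35 - 5*v (S(E, v) = -5*(7 + v) = -35 - 5*v)
c(o, Z) = -105*o (c(o, Z) = (-35 - 5*14)*o = (-35 - 70)*o = -105*o)
(-3764 + 23747) + c(0*53, 74) = (-3764 + 23747) - 0*53 = 19983 - 105*0 = 19983 + 0 = 19983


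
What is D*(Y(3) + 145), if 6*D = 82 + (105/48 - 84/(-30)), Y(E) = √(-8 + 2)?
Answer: 201811/96 + 6959*I*√6/480 ≈ 2102.2 + 35.513*I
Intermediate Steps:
Y(E) = I*√6 (Y(E) = √(-6) = I*√6)
D = 6959/480 (D = (82 + (105/48 - 84/(-30)))/6 = (82 + (105*(1/48) - 84*(-1/30)))/6 = (82 + (35/16 + 14/5))/6 = (82 + 399/80)/6 = (⅙)*(6959/80) = 6959/480 ≈ 14.498)
D*(Y(3) + 145) = 6959*(I*√6 + 145)/480 = 6959*(145 + I*√6)/480 = 201811/96 + 6959*I*√6/480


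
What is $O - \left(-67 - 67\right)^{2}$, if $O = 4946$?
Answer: $-13010$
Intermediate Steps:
$O - \left(-67 - 67\right)^{2} = 4946 - \left(-67 - 67\right)^{2} = 4946 - \left(-134\right)^{2} = 4946 - 17956 = -13010$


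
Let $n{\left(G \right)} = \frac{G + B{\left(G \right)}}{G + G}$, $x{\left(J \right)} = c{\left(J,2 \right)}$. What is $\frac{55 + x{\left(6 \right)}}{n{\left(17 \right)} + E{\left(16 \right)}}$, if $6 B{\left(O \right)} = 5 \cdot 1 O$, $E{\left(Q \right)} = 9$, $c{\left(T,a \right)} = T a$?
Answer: $\frac{804}{119} \approx 6.7563$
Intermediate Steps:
$x{\left(J \right)} = 2 J$ ($x{\left(J \right)} = J 2 = 2 J$)
$B{\left(O \right)} = \frac{5 O}{6}$ ($B{\left(O \right)} = \frac{5 \cdot 1 O}{6} = \frac{5 O}{6}$)
$n{\left(G \right)} = \frac{11}{12}$ ($n{\left(G \right)} = \frac{G + \frac{5 G}{6}}{G + G} = \frac{\frac{11}{6} G}{2 G} = \frac{11 G}{6} \frac{1}{2 G} = \frac{11}{12}$)
$\frac{55 + x{\left(6 \right)}}{n{\left(17 \right)} + E{\left(16 \right)}} = \frac{55 + 2 \cdot 6}{\frac{11}{12} + 9} = \frac{55 + 12}{\frac{119}{12}} = 67 \cdot \frac{12}{119} = \frac{804}{119}$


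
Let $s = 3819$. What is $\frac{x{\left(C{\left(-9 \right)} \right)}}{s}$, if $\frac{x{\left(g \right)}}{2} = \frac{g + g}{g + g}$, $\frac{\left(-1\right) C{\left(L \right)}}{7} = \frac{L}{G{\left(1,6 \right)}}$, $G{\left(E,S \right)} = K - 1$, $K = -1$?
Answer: $\frac{2}{3819} \approx 0.0005237$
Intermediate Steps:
$G{\left(E,S \right)} = -2$ ($G{\left(E,S \right)} = -1 - 1 = -2$)
$C{\left(L \right)} = \frac{7 L}{2}$ ($C{\left(L \right)} = - 7 \frac{L}{-2} = - 7 L \left(- \frac{1}{2}\right) = - 7 \left(- \frac{L}{2}\right) = \frac{7 L}{2}$)
$x{\left(g \right)} = 2$ ($x{\left(g \right)} = 2 \frac{g + g}{g + g} = 2 \frac{2 g}{2 g} = 2 \cdot 2 g \frac{1}{2 g} = 2 \cdot 1 = 2$)
$\frac{x{\left(C{\left(-9 \right)} \right)}}{s} = \frac{2}{3819}$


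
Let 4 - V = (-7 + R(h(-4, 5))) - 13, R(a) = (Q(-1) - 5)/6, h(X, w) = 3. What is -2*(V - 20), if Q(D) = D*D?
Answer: -28/3 ≈ -9.3333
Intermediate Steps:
Q(D) = D²
R(a) = -⅔ (R(a) = ((-1)² - 5)/6 = (1 - 5)*(⅙) = -4*⅙ = -⅔)
V = 74/3 (V = 4 - ((-7 - ⅔) - 13) = 4 - (-23/3 - 13) = 4 - 1*(-62/3) = 4 + 62/3 = 74/3 ≈ 24.667)
-2*(V - 20) = -2*(74/3 - 20) = -2*14/3 = -28/3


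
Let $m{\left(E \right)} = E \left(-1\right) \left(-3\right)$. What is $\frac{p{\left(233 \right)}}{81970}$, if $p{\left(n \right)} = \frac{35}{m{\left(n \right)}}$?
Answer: $\frac{1}{1637058} \approx 6.1085 \cdot 10^{-7}$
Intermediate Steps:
$m{\left(E \right)} = 3 E$ ($m{\left(E \right)} = - E \left(-3\right) = 3 E$)
$p{\left(n \right)} = \frac{35}{3 n}$
$\frac{p{\left(233 \right)}}{81970} = \frac{\frac{35}{3} \cdot \frac{1}{233}}{81970} = \frac{35}{3} \cdot \frac{1}{233} \cdot \frac{1}{81970} = \frac{35}{699} \cdot \frac{1}{81970} = \frac{1}{1637058}$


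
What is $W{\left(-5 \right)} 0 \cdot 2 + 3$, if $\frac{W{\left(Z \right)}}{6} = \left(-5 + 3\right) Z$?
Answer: $3$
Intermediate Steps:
$W{\left(Z \right)} = - 12 Z$ ($W{\left(Z \right)} = 6 \left(-5 + 3\right) Z = 6 \left(- 2 Z\right) = - 12 Z$)
$W{\left(-5 \right)} 0 \cdot 2 + 3 = \left(-12\right) \left(-5\right) 0 \cdot 2 + 3 = 60 \cdot 0 + 3 = 0 + 3 = 3$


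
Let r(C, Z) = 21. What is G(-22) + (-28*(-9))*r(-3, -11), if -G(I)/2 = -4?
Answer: 5300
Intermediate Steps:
G(I) = 8 (G(I) = -2*(-4) = 8)
G(-22) + (-28*(-9))*r(-3, -11) = 8 - 28*(-9)*21 = 8 + 252*21 = 8 + 5292 = 5300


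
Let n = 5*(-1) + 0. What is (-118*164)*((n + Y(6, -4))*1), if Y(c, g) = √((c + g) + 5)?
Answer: 96760 - 19352*√7 ≈ 45559.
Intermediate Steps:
Y(c, g) = √(5 + c + g)
n = -5 (n = -5 + 0 = -5)
(-118*164)*((n + Y(6, -4))*1) = (-118*164)*((-5 + √(5 + 6 - 4))*1) = -19352*(-5 + √7) = 96760 - 19352*√7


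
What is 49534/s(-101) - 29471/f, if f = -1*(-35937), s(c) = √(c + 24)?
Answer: -29471/35937 - 49534*I*√77/77 ≈ -0.82007 - 5644.9*I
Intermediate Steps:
s(c) = √(24 + c)
f = 35937
49534/s(-101) - 29471/f = 49534/(√(24 - 101)) - 29471/35937 = 49534/(√(-77)) - 29471*1/35937 = 49534/((I*√77)) - 29471/35937 = 49534*(-I*√77/77) - 29471/35937 = -49534*I*√77/77 - 29471/35937 = -29471/35937 - 49534*I*√77/77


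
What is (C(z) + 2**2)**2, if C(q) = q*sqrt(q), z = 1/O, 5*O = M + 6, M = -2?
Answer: 1149/64 + 5*sqrt(5) ≈ 29.133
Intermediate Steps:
O = 4/5 (O = (-2 + 6)/5 = (1/5)*4 = 4/5 ≈ 0.80000)
z = 5/4 (z = 1/(4/5) = 5/4 ≈ 1.2500)
C(q) = q**(3/2)
(C(z) + 2**2)**2 = ((5/4)**(3/2) + 2**2)**2 = (5*sqrt(5)/8 + 4)**2 = (4 + 5*sqrt(5)/8)**2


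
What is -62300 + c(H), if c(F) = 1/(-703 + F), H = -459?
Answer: -72392601/1162 ≈ -62300.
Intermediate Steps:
-62300 + c(H) = -62300 + 1/(-703 - 459) = -62300 + 1/(-1162) = -62300 - 1/1162 = -72392601/1162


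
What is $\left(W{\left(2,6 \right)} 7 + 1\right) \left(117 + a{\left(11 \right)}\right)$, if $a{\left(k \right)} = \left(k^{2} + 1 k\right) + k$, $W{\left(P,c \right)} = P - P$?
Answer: $260$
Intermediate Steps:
$W{\left(P,c \right)} = 0$
$a{\left(k \right)} = k^{2} + 2 k$ ($a{\left(k \right)} = \left(k^{2} + k\right) + k = \left(k + k^{2}\right) + k = k^{2} + 2 k$)
$\left(W{\left(2,6 \right)} 7 + 1\right) \left(117 + a{\left(11 \right)}\right) = \left(0 \cdot 7 + 1\right) \left(117 + 11 \left(2 + 11\right)\right) = \left(0 + 1\right) \left(117 + 11 \cdot 13\right) = 1 \left(117 + 143\right) = 1 \cdot 260 = 260$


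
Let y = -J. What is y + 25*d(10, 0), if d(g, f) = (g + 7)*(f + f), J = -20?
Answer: 20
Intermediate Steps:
d(g, f) = 2*f*(7 + g) (d(g, f) = (7 + g)*(2*f) = 2*f*(7 + g))
y = 20 (y = -1*(-20) = 20)
y + 25*d(10, 0) = 20 + 25*(2*0*(7 + 10)) = 20 + 25*(2*0*17) = 20 + 25*0 = 20 + 0 = 20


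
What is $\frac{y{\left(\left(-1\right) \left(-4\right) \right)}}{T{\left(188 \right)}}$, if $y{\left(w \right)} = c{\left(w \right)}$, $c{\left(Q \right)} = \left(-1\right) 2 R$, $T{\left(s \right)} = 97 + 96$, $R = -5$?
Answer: $\frac{10}{193} \approx 0.051813$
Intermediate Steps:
$T{\left(s \right)} = 193$
$c{\left(Q \right)} = 10$ ($c{\left(Q \right)} = \left(-1\right) 2 \left(-5\right) = \left(-2\right) \left(-5\right) = 10$)
$y{\left(w \right)} = 10$
$\frac{y{\left(\left(-1\right) \left(-4\right) \right)}}{T{\left(188 \right)}} = \frac{10}{193}$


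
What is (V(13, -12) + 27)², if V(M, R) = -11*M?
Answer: 13456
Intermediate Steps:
(V(13, -12) + 27)² = (-11*13 + 27)² = (-143 + 27)² = (-116)² = 13456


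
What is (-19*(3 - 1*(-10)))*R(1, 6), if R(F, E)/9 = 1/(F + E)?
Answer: -2223/7 ≈ -317.57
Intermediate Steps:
R(F, E) = 9/(E + F) (R(F, E) = 9/(F + E) = 9/(E + F))
(-19*(3 - 1*(-10)))*R(1, 6) = (-19*(3 - 1*(-10)))*(9/(6 + 1)) = (-19*(3 + 10))*(9/7) = (-19*13)*(9*(1/7)) = -247*9/7 = -2223/7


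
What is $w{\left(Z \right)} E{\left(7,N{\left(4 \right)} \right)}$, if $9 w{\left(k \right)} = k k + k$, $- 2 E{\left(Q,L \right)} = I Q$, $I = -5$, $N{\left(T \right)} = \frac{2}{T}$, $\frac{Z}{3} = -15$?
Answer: $3850$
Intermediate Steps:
$Z = -45$ ($Z = 3 \left(-15\right) = -45$)
$E{\left(Q,L \right)} = \frac{5 Q}{2}$ ($E{\left(Q,L \right)} = - \frac{\left(-5\right) Q}{2} = \frac{5 Q}{2}$)
$w{\left(k \right)} = \frac{k}{9} + \frac{k^{2}}{9}$ ($w{\left(k \right)} = \frac{k k + k}{9} = \frac{k^{2} + k}{9} = \frac{k + k^{2}}{9} = \frac{k}{9} + \frac{k^{2}}{9}$)
$w{\left(Z \right)} E{\left(7,N{\left(4 \right)} \right)} = \frac{1}{9} \left(-45\right) \left(1 - 45\right) \frac{5}{2} \cdot 7 = \frac{1}{9} \left(-45\right) \left(-44\right) \frac{35}{2} = 220 \cdot \frac{35}{2} = 3850$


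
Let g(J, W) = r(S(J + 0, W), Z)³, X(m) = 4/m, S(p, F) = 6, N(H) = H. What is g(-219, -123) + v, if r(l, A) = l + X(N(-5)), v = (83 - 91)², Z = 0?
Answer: 25576/125 ≈ 204.61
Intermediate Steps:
v = 64 (v = (-8)² = 64)
r(l, A) = -⅘ + l (r(l, A) = l + 4/(-5) = l + 4*(-⅕) = l - ⅘ = -⅘ + l)
g(J, W) = 17576/125 (g(J, W) = (-⅘ + 6)³ = (26/5)³ = 17576/125)
g(-219, -123) + v = 17576/125 + 64 = 25576/125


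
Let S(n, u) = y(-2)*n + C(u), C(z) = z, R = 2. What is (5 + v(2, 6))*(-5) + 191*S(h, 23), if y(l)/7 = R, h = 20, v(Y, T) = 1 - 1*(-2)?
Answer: 57833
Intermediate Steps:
v(Y, T) = 3 (v(Y, T) = 1 + 2 = 3)
y(l) = 14 (y(l) = 7*2 = 14)
S(n, u) = u + 14*n (S(n, u) = 14*n + u = u + 14*n)
(5 + v(2, 6))*(-5) + 191*S(h, 23) = (5 + 3)*(-5) + 191*(23 + 14*20) = 8*(-5) + 191*(23 + 280) = -40 + 191*303 = -40 + 57873 = 57833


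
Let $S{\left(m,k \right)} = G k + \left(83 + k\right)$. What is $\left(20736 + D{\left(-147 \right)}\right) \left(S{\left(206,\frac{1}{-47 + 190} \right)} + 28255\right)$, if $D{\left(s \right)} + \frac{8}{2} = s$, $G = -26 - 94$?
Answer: $\frac{83414845775}{143} \approx 5.8332 \cdot 10^{8}$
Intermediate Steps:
$G = -120$ ($G = -26 - 94 = -120$)
$D{\left(s \right)} = -4 + s$
$S{\left(m,k \right)} = 83 - 119 k$ ($S{\left(m,k \right)} = - 120 k + \left(83 + k\right) = 83 - 119 k$)
$\left(20736 + D{\left(-147 \right)}\right) \left(S{\left(206,\frac{1}{-47 + 190} \right)} + 28255\right) = \left(20736 - 151\right) \left(\left(83 - \frac{119}{-47 + 190}\right) + 28255\right) = \left(20736 - 151\right) \left(\left(83 - \frac{119}{143}\right) + 28255\right) = 20585 \left(\left(83 - \frac{119}{143}\right) + 28255\right) = 20585 \left(\frac{11750}{143} + 28255\right) = 20585 \cdot \frac{4052215}{143} = \frac{83414845775}{143}$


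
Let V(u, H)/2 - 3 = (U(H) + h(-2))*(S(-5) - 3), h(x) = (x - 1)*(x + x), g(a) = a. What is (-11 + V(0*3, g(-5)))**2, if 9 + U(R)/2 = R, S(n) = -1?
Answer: 15129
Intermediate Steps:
h(x) = 2*x*(-1 + x) (h(x) = (-1 + x)*(2*x) = 2*x*(-1 + x))
U(R) = -18 + 2*R
V(u, H) = 54 - 16*H (V(u, H) = 6 + 2*(((-18 + 2*H) + 2*(-2)*(-1 - 2))*(-1 - 3)) = 6 + 2*(((-18 + 2*H) + 2*(-2)*(-3))*(-4)) = 6 + 2*(((-18 + 2*H) + 12)*(-4)) = 6 + 2*((-6 + 2*H)*(-4)) = 6 + 2*(24 - 8*H) = 6 + (48 - 16*H) = 54 - 16*H)
(-11 + V(0*3, g(-5)))**2 = (-11 + (54 - 16*(-5)))**2 = (-11 + (54 + 80))**2 = (-11 + 134)**2 = 123**2 = 15129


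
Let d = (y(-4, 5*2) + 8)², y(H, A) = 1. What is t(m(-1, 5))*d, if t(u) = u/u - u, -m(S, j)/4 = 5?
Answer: 1701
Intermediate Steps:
m(S, j) = -20 (m(S, j) = -4*5 = -20)
d = 81 (d = (1 + 8)² = 9² = 81)
t(u) = 1 - u
t(m(-1, 5))*d = (1 - 1*(-20))*81 = (1 + 20)*81 = 21*81 = 1701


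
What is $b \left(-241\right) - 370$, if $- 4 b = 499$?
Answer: $\frac{118779}{4} \approx 29695.0$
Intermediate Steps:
$b = - \frac{499}{4}$ ($b = \left(- \frac{1}{4}\right) 499 = - \frac{499}{4} \approx -124.75$)
$b \left(-241\right) - 370 = \left(- \frac{499}{4}\right) \left(-241\right) - 370 = \frac{120259}{4} - 370 = \frac{118779}{4}$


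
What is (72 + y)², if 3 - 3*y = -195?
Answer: 19044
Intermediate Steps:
y = 66 (y = 1 - ⅓*(-195) = 1 + 65 = 66)
(72 + y)² = (72 + 66)² = 138² = 19044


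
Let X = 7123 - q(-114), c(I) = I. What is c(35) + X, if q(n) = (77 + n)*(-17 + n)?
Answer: 2311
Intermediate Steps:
q(n) = (-17 + n)*(77 + n)
X = 2276 (X = 7123 - (-1309 + (-114)² + 60*(-114)) = 7123 - (-1309 + 12996 - 6840) = 7123 - 1*4847 = 7123 - 4847 = 2276)
c(35) + X = 35 + 2276 = 2311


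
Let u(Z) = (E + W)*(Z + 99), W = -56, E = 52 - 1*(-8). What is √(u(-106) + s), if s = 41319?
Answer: √41291 ≈ 203.20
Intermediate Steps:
E = 60 (E = 52 + 8 = 60)
u(Z) = 396 + 4*Z (u(Z) = (60 - 56)*(Z + 99) = 4*(99 + Z) = 396 + 4*Z)
√(u(-106) + s) = √((396 + 4*(-106)) + 41319) = √((396 - 424) + 41319) = √(-28 + 41319) = √41291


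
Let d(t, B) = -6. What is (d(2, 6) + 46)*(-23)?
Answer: -920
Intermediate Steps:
(d(2, 6) + 46)*(-23) = (-6 + 46)*(-23) = 40*(-23) = -920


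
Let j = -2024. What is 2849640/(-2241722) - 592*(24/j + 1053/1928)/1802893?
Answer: -156648937919206230/123213778107079429 ≈ -1.2714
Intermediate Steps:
2849640/(-2241722) - 592*(24/j + 1053/1928)/1802893 = 2849640/(-2241722) - 592*(24/(-2024) + 1053/1928)/1802893 = 2849640*(-1/2241722) - 592*(24*(-1/2024) + 1053*(1/1928))*(1/1802893) = -1424820/1120861 - 592*(-3/253 + 1053/1928)*(1/1802893) = -1424820/1120861 - 592*260625/487784*(1/1802893) = -1424820/1120861 - 19286250/60973*1/1802893 = -1424820/1120861 - 19286250/109927794889 = -156648937919206230/123213778107079429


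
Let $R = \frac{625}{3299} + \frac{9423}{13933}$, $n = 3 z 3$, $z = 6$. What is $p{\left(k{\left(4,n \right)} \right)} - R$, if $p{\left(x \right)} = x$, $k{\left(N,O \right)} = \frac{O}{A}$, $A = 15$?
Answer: $\frac{628396396}{229824835} \approx 2.7342$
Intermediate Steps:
$n = 54$ ($n = 3 \cdot 6 \cdot 3 = 18 \cdot 3 = 54$)
$k{\left(N,O \right)} = \frac{O}{15}$
$R = \frac{39794602}{45964967}$ ($R = 625 \cdot \frac{1}{3299} + 9423 \cdot \frac{1}{13933} = \frac{625}{3299} + \frac{9423}{13933} = \frac{39794602}{45964967} \approx 0.86576$)
$p{\left(k{\left(4,n \right)} \right)} - R = \frac{1}{15} \cdot 54 - \frac{39794602}{45964967} = \frac{18}{5} - \frac{39794602}{45964967} = \frac{628396396}{229824835}$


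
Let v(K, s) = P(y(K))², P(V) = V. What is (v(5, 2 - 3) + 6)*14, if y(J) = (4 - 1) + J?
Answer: 980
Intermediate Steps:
y(J) = 3 + J
v(K, s) = (3 + K)²
(v(5, 2 - 3) + 6)*14 = ((3 + 5)² + 6)*14 = (8² + 6)*14 = (64 + 6)*14 = 70*14 = 980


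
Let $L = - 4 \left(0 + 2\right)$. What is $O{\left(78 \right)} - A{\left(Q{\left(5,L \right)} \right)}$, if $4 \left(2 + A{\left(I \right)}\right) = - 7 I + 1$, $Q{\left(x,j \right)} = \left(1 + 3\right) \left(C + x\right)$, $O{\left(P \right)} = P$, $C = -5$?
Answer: $\frac{319}{4} \approx 79.75$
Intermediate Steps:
$L = -8$ ($L = \left(-4\right) 2 = -8$)
$Q{\left(x,j \right)} = -20 + 4 x$ ($Q{\left(x,j \right)} = \left(1 + 3\right) \left(-5 + x\right) = 4 \left(-5 + x\right) = -20 + 4 x$)
$A{\left(I \right)} = - \frac{7}{4} - \frac{7 I}{4}$ ($A{\left(I \right)} = -2 + \frac{- 7 I + 1}{4} = -2 + \frac{1 - 7 I}{4} = -2 - \left(- \frac{1}{4} + \frac{7 I}{4}\right) = - \frac{7}{4} - \frac{7 I}{4}$)
$O{\left(78 \right)} - A{\left(Q{\left(5,L \right)} \right)} = 78 - \left(- \frac{7}{4} - \frac{7 \left(-20 + 4 \cdot 5\right)}{4}\right) = 78 - \left(- \frac{7}{4} - \frac{7 \left(-20 + 20\right)}{4}\right) = 78 - \left(- \frac{7}{4} - 0\right) = 78 - \left(- \frac{7}{4} + 0\right) = 78 - - \frac{7}{4} = 78 + \frac{7}{4} = \frac{319}{4}$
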